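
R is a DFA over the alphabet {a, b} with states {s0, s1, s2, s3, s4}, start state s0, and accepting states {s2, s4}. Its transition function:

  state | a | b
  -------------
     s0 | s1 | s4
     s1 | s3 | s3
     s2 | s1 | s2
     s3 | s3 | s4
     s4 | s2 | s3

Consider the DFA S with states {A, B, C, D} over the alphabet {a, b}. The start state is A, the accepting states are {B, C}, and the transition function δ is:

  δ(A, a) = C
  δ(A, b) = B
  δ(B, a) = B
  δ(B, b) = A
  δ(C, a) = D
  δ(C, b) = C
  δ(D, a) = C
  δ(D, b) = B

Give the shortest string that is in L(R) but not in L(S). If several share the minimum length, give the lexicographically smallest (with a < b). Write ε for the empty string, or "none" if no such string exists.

bab

The string bab is accepted by R but not by S.
No shorter string lies in the difference, and bab is the lexicographically first length-3 string in L(R) \ L(S).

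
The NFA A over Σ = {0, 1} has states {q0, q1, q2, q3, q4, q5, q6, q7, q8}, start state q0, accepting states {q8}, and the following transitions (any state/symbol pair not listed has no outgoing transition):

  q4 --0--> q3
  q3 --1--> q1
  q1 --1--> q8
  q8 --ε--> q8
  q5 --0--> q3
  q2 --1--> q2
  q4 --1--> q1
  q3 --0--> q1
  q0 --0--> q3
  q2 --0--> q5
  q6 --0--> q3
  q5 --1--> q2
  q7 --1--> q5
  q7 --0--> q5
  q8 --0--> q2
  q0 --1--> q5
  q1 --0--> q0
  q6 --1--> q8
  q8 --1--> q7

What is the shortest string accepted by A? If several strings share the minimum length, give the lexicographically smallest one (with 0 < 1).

A breadth-first search from q0 reaches an accepting state first via the path q0 → q3 → q1 → q8 on input 001.
No string of length < 3 is accepted (BFS exhausts all shorter strings without reaching an accepting state), and 001 is the lexicographically least accepting string of length 3.

001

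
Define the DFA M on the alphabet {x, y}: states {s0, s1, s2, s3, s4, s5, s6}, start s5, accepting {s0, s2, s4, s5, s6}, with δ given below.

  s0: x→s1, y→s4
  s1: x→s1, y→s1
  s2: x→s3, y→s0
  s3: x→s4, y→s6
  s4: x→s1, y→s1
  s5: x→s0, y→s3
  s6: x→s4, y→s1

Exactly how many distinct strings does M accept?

The useful subgraph on states {s0, s3, s4, s5, s6} is acyclic, so L(M) is finite; the longest accepting path visits 4 useful states, giving maximum string length 3.
Counting accepting paths from s5 by length: 1 of length 0, 1 of length 1, 3 of length 2, 1 of length 3. Total 6.

6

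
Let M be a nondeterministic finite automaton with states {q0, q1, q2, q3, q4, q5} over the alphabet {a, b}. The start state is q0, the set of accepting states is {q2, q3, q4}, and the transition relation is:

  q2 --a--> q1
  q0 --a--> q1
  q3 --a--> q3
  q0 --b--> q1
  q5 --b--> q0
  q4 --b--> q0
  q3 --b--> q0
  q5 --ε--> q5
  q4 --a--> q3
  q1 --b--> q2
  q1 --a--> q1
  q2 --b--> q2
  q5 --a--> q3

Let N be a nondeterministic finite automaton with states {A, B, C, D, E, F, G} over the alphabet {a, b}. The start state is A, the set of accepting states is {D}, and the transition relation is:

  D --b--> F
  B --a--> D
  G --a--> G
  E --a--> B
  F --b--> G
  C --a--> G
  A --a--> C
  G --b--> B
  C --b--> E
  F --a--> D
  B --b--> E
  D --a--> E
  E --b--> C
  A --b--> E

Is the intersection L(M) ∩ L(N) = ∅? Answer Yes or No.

Exploring the product automaton M × N from the start pair (q0, A), following both machines on each input symbol, reaches 11 state pairs: (q0, A), (q1, C), (q1, E), (q1, G), (q2, E), (q1, B), (q2, C), (q2, B), (q1, D), (q2, F), (q2, G).
M accepts in {q2, q3, q4} and N accepts in {D}; no reachable pair has both components accepting, so no string drives both machines to acceptance simultaneously and L(M) ∩ L(N) = ∅.
So no string is accepted by both, and the intersection is empty.

Yes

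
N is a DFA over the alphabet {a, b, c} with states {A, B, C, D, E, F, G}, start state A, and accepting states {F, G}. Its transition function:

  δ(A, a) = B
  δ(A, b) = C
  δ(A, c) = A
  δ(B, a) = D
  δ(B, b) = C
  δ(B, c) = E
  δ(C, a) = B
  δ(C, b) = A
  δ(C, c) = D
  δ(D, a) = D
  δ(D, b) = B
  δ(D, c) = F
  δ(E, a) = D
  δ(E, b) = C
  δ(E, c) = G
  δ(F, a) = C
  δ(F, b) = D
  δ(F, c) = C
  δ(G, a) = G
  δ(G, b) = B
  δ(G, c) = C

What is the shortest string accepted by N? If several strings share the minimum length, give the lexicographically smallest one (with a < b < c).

A breadth-first search from A reaches an accepting state first via the path A → B → D → F on input aac.
No string of length < 3 is accepted (BFS exhausts all shorter strings without reaching an accepting state), and aac is the lexicographically least accepting string of length 3.

aac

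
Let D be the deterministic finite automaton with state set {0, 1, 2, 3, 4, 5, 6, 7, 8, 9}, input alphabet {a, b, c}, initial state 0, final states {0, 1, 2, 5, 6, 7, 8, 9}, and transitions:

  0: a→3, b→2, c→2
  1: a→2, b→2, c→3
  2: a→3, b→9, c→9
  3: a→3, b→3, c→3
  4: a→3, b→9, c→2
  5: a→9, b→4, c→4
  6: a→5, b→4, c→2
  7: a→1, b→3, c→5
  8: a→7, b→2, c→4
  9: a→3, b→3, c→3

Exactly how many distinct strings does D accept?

7

The useful subgraph on states {0, 2, 9} is acyclic, so L(D) is finite; the longest accepting path visits 3 useful states, giving maximum string length 2.
Counting accepting paths from 0 by length: 1 of length 0, 2 of length 1, 4 of length 2. Total 7.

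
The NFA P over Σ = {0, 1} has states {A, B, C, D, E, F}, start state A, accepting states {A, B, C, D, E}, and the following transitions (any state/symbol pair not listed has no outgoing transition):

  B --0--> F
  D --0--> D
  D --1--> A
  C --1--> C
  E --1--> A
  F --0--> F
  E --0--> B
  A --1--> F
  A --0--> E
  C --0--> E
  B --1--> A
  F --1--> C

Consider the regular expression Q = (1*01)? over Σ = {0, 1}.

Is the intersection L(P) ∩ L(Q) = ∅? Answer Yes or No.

No

The empty string ε is accepted by both P and Q.
Hence L(P) ∩ L(Q) ≠ ∅.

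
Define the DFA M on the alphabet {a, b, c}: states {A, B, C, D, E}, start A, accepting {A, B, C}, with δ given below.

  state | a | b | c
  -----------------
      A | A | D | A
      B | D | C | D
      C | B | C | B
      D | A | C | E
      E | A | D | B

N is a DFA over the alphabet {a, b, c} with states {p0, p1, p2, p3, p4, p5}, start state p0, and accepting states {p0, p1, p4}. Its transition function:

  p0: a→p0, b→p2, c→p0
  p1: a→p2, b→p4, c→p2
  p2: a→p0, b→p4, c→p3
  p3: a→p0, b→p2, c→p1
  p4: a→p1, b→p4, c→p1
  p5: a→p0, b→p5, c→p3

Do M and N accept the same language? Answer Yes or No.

Yes

Exploring the product automaton M × N from the start pair (A, p0), following both machines on each input symbol, reaches 5 state pairs: (A, p0), (D, p2), (C, p4), (E, p3), (B, p1).
M accepts in {A, B, C} and N accepts in {p0, p1, p4}. In every reachable pair the two components are either both accepting — (A, p0), (C, p4), (B, p1) — or both non-accepting, so no string is accepted by exactly one of the machines: L(M) \ L(N) and L(N) \ L(M) are both empty.
Hence every string is accepted by M iff it is accepted by N, and the two languages coincide.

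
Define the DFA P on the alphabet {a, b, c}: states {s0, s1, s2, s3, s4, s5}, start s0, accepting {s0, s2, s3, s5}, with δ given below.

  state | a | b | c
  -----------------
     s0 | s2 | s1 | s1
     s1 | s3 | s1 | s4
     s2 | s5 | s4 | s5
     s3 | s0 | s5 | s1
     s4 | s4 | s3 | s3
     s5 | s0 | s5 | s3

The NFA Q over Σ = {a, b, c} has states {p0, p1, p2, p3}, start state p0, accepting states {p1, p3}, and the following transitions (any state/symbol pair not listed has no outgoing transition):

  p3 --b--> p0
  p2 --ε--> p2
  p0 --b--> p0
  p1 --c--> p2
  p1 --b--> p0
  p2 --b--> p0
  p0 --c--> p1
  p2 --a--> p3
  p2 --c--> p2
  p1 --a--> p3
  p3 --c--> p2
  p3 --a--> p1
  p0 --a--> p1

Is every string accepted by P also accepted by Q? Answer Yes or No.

No

The empty string ε is in L(P) but not in L(Q).
So L(P) ⊄ L(Q).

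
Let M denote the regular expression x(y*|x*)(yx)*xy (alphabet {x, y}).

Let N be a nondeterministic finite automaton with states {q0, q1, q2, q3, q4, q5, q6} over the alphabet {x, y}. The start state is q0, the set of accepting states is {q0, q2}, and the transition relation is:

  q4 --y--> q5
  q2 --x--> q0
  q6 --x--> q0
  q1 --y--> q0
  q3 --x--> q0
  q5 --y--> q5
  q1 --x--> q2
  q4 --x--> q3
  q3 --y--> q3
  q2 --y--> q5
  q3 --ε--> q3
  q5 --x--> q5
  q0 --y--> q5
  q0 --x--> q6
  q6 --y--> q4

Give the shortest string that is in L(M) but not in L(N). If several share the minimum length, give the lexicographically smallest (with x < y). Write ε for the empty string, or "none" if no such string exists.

The string xxy is accepted by M but not by N.
No shorter string lies in the difference, and xxy is the lexicographically first length-3 string in L(M) \ L(N).

xxy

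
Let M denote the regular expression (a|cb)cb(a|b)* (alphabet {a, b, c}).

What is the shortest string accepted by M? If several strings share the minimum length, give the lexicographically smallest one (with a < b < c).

By inspection of the expression, no string of length less than 3 matches, and acb is the lexicographically first match of length 3.

acb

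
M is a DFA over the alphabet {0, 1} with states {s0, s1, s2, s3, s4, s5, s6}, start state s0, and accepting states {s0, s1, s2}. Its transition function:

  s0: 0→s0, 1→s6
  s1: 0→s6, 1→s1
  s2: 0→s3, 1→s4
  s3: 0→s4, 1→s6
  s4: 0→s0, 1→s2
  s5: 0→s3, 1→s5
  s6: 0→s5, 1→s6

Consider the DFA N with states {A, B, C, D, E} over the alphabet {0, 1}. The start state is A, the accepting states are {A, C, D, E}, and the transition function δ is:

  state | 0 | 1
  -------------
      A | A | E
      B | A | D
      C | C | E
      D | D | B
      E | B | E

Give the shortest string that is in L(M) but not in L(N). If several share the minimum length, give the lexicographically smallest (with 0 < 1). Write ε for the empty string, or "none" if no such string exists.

The string 101001 is accepted by M but not by N.
No shorter string lies in the difference, and 101001 is the lexicographically first length-6 string in L(M) \ L(N).

101001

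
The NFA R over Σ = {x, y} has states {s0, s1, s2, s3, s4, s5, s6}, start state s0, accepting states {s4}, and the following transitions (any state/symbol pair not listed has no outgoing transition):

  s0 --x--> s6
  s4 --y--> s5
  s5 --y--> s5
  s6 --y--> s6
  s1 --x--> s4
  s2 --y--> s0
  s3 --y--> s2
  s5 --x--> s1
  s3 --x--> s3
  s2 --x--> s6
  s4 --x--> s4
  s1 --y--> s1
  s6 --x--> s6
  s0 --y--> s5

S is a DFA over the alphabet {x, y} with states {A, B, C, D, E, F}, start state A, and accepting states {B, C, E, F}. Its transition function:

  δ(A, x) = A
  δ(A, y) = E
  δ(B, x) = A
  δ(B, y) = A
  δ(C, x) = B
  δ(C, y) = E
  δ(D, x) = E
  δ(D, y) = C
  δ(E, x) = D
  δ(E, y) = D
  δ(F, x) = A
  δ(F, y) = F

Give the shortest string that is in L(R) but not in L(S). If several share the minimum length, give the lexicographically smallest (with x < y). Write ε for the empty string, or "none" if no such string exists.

yxxx

The string yxxx is accepted by R but not by S.
No shorter string lies in the difference, and yxxx is the lexicographically first length-4 string in L(R) \ L(S).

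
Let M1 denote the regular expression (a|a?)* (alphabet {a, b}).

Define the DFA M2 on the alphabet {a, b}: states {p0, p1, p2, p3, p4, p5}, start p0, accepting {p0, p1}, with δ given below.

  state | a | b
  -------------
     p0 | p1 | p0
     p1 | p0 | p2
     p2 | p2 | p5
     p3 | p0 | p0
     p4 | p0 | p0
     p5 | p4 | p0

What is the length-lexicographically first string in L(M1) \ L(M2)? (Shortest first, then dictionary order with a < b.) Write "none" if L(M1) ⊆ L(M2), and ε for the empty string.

Converting the expression M1 to a DFA (subset construction, then merging equivalent states) gives the minimal DFA with states {r0, r1}, start state r0, accepting states {r0} and transitions r0: a→r0, b→r1; r1: a→r1, b→r1.
Exploring the product automaton M1 × M2 from the start pair (r0, p0), following both machines on each input symbol, reaches 7 state pairs: (r0, p0), (r0, p1), (r1, p0), (r1, p2), (r1, p1), (r1, p5), (r1, p4).
M1 accepts in {r0} and M2 accepts in {p0, p1}. The reachable pairs whose M1-component is accepting are (r0, p0), (r0, p1); in each of them the M2-component is accepting too, so the product for L(M1) \ L(M2) (M1-component accepting, M2-component rejecting) has no reachable accepting pair and the difference is empty.
So every string accepted by M1 is also accepted by M2: L(M1) \ L(M2) = ∅ and there is no such string.

none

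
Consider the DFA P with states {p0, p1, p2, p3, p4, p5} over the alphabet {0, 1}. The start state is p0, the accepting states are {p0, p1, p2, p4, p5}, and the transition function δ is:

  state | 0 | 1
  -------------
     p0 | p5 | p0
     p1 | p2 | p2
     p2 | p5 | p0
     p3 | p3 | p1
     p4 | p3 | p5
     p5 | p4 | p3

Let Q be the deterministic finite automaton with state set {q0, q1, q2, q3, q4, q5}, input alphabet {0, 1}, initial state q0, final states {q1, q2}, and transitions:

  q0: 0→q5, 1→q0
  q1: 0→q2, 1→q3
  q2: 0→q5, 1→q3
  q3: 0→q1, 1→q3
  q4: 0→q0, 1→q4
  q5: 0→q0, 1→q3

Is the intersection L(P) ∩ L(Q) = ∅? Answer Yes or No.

The string 0110 is accepted by both P and Q.
Hence L(P) ∩ L(Q) ≠ ∅.

No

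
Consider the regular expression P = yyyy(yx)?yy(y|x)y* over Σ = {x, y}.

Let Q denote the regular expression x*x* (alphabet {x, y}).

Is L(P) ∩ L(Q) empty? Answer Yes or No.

Yes

Converting the expression P to a DFA (subset construction, then merging equivalent states) gives the minimal DFA with states {p0, p1, p2, p3, p4, p5, p6, p7, p8, p9, p10}, start state p0, accepting states {p10} and transitions p0: x→p1, y→p2; p1: x→p1, y→p1; p2: x→p1, y→p3; p3: x→p1, y→p4; p4: x→p1, y→p5; p5: x→p1, y→p6; p6: x→p7, y→p8; p7: x→p1, y→p9; p8: x→p10, y→p10; p9: x→p1, y→p8; p10: x→p1, y→p10.
Converting the expression Q to a DFA (subset construction, then merging equivalent states) gives the minimal DFA with states {q0, q1}, start state q0, accepting states {q0} and transitions q0: x→q0, y→q1; q1: x→q1, y→q1.
Exploring the product automaton P × Q from the start pair (p0, q0), following both machines on each input symbol, reaches 12 state pairs: (p0, q0), (p1, q0), (p2, q1), (p1, q1), (p3, q1), (p4, q1), (p5, q1), (p6, q1), (p7, q1), (p8, q1), (p9, q1), (p10, q1).
P accepts in {p10} and Q accepts in {q0}; no reachable pair has both components accepting, so no string drives both machines to acceptance simultaneously and L(P) ∩ L(Q) = ∅.
So no string is accepted by both, and the intersection is empty.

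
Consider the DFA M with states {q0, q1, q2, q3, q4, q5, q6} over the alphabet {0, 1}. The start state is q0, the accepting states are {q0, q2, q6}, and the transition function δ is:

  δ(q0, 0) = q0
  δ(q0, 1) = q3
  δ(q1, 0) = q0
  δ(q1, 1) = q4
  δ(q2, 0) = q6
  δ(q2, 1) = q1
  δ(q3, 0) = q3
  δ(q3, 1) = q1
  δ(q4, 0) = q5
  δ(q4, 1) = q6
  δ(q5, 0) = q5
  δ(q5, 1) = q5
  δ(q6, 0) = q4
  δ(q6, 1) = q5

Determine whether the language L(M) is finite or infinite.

infinite

State q0 is reachable from the start and can reach an accepting state, and it lies on the cycle q0 → q0.
Traversing that cycle any number of times yields accepted strings of unbounded length, so the language is infinite.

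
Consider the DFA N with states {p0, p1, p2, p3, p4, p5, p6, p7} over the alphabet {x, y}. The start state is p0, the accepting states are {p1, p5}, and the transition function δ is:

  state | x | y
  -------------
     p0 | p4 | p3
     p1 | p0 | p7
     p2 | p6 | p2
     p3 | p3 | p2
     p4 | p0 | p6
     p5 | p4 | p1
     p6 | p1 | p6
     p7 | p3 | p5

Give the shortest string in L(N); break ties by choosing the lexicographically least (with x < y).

xyx

A breadth-first search from p0 reaches an accepting state first via the path p0 → p4 → p6 → p1 on input xyx.
No string of length < 3 is accepted (BFS exhausts all shorter strings without reaching an accepting state), and xyx is the lexicographically least accepting string of length 3.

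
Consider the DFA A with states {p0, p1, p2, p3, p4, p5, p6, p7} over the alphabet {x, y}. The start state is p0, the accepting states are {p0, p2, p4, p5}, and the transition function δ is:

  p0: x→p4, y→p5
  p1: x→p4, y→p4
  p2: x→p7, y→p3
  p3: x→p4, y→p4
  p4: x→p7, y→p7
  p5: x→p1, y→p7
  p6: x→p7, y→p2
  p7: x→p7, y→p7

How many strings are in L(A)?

The useful subgraph on states {p0, p1, p4, p5} is acyclic, so L(A) is finite; the longest accepting path visits 4 useful states, giving maximum string length 3.
Counting accepting paths from p0 by length: 1 of length 0, 2 of length 1, 2 of length 3. Total 5.

5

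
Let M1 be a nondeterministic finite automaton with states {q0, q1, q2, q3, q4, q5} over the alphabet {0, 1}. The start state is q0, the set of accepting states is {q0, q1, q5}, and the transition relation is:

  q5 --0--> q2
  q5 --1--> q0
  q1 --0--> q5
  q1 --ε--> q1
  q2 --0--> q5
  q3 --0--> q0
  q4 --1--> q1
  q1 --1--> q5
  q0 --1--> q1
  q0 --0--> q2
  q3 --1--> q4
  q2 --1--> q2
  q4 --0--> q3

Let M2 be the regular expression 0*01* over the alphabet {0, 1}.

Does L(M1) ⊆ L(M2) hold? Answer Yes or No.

No

The empty string ε is in L(M1) but not in L(M2).
So L(M1) ⊄ L(M2).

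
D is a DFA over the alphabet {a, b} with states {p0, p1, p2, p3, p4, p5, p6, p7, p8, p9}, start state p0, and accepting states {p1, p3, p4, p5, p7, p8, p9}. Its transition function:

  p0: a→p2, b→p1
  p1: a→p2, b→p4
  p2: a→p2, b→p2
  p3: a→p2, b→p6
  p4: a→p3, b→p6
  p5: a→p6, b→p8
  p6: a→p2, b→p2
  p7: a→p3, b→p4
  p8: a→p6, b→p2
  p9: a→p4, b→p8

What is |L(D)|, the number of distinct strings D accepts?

The useful subgraph on states {p0, p1, p3, p4} is acyclic, so L(D) is finite; the longest accepting path visits 4 useful states, giving maximum string length 3.
Counting accepting paths from p0 by length: 1 of length 1, 1 of length 2, 1 of length 3. Total 3.

3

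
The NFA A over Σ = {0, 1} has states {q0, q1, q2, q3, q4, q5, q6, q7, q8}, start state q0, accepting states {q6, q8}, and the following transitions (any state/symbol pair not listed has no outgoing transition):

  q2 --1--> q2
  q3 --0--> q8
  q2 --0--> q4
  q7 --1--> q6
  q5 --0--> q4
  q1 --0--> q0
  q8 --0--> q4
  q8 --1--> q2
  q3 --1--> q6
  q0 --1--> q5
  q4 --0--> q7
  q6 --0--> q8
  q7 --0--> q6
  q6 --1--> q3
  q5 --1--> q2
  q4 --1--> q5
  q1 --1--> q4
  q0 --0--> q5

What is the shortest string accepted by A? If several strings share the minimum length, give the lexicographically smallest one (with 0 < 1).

0000

A breadth-first search from q0 reaches an accepting state first via the path q0 → q5 → q4 → q7 → q6 on input 0000.
No string of length < 4 is accepted (BFS exhausts all shorter strings without reaching an accepting state), and 0000 is the lexicographically least accepting string of length 4.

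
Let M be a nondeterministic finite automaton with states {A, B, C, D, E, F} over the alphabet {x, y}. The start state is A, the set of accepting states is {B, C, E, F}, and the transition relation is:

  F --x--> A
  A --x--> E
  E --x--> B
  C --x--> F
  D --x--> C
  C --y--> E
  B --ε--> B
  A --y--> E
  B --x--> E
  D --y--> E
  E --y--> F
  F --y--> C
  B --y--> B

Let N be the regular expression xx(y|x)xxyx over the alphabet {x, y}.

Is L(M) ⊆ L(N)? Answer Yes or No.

The string x is in L(M) but not in L(N).
So L(M) ⊄ L(N).

No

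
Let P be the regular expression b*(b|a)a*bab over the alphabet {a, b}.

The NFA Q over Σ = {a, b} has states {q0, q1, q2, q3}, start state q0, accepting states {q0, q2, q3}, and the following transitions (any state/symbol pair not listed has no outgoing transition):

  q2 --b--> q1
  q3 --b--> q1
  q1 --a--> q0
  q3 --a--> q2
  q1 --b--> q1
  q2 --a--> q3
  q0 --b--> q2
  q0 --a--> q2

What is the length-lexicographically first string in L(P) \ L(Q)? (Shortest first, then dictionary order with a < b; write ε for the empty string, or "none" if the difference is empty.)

The string bbabab is accepted by P but not by Q.
No shorter string lies in the difference, and bbabab is the lexicographically first length-6 string in L(P) \ L(Q).

bbabab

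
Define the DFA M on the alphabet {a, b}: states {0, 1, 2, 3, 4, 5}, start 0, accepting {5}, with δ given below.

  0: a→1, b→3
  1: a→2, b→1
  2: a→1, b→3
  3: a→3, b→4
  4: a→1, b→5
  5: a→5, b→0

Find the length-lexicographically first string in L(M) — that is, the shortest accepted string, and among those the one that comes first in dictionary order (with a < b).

A breadth-first search from 0 reaches an accepting state first via the path 0 → 3 → 4 → 5 on input bbb.
No string of length < 3 is accepted (BFS exhausts all shorter strings without reaching an accepting state), and bbb is the lexicographically least accepting string of length 3.

bbb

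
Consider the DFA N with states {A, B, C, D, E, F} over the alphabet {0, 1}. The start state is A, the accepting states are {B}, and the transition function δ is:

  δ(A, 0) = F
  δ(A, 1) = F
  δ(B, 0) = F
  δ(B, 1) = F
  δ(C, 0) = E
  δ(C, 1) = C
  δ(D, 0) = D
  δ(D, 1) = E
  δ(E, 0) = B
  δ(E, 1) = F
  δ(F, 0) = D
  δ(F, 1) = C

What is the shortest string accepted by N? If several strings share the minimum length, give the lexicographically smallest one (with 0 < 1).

A breadth-first search from A reaches an accepting state first via the path A → F → D → E → B on input 0010.
No string of length < 4 is accepted (BFS exhausts all shorter strings without reaching an accepting state), and 0010 is the lexicographically least accepting string of length 4.

0010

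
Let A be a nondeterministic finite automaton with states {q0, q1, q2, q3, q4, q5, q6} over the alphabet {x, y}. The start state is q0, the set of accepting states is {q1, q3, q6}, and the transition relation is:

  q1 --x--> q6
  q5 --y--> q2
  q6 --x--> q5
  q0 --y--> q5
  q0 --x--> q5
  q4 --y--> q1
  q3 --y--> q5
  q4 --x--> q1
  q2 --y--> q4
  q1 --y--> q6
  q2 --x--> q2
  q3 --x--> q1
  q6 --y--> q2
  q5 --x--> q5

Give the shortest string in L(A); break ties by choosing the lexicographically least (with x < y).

xyyx

A breadth-first search from q0 reaches an accepting state first via the path q0 → q5 → q2 → q4 → q1 on input xyyx.
No string of length < 4 is accepted (BFS exhausts all shorter strings without reaching an accepting state), and xyyx is the lexicographically least accepting string of length 4.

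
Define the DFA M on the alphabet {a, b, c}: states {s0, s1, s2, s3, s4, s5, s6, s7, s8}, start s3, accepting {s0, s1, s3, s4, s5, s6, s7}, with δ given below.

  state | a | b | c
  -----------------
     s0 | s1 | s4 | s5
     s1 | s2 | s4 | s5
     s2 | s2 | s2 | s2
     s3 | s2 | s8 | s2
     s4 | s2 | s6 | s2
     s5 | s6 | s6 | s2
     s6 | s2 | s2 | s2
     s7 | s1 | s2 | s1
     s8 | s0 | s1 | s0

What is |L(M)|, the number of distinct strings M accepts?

The useful subgraph on states {s0, s1, s3, s4, s5, s6, s8} is acyclic, so L(M) is finite; the longest accepting path visits 6 useful states, giving maximum string length 5.
Counting accepting paths from s3 by length: 1 of length 0, 3 of length 2, 8 of length 3, 13 of length 4, 6 of length 5. Total 31.

31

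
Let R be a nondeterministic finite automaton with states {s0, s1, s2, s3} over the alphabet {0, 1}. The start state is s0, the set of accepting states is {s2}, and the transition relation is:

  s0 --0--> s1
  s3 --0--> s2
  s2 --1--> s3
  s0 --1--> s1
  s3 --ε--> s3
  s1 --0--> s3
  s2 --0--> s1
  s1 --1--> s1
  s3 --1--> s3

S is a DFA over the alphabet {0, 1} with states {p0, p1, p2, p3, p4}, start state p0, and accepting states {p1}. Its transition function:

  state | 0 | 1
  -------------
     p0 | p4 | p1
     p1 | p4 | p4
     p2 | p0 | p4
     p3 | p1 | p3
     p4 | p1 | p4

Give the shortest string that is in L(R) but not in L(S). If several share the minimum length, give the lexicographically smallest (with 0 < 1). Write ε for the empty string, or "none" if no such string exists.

000

The string 000 is accepted by R but not by S.
No shorter string lies in the difference, and 000 is the lexicographically first length-3 string in L(R) \ L(S).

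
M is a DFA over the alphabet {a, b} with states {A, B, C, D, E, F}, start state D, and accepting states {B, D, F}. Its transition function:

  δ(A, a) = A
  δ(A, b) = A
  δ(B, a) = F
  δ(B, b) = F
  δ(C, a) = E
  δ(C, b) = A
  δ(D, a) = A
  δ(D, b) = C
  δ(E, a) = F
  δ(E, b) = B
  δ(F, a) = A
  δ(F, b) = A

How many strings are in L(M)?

The useful subgraph on states {B, C, D, E, F} is acyclic, so L(M) is finite; the longest accepting path visits 5 useful states, giving maximum string length 4.
Counting accepting paths from D by length: 1 of length 0, 2 of length 3, 2 of length 4. Total 5.

5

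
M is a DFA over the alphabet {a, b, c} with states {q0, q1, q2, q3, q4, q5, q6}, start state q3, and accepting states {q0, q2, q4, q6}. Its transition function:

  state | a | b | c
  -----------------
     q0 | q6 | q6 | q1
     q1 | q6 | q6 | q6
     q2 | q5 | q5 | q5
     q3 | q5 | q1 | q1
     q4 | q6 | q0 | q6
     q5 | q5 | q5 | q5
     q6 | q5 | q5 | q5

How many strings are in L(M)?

The useful subgraph on states {q1, q3, q6} is acyclic, so L(M) is finite; the longest accepting path visits 3 useful states, giving maximum string length 2.
Counting accepting paths from q3 by length: 6 of length 2. Total 6.

6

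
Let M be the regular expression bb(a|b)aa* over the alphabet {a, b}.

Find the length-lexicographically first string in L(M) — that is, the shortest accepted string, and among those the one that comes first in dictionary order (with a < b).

bbaa

By inspection of the expression, no string of length less than 4 matches, and bbaa is the lexicographically first match of length 4.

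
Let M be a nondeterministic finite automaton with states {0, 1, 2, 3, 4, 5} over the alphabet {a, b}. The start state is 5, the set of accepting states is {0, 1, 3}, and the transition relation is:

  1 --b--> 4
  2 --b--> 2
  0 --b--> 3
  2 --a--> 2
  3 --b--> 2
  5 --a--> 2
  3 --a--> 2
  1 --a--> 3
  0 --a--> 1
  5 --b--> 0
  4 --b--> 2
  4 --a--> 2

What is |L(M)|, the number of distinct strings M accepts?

4

The useful subgraph on states {0, 1, 3, 5} is acyclic, so L(M) is finite; the longest accepting path visits 4 useful states, giving maximum string length 3.
Counting accepting paths from 5 by length: 1 of length 1, 2 of length 2, 1 of length 3. Total 4.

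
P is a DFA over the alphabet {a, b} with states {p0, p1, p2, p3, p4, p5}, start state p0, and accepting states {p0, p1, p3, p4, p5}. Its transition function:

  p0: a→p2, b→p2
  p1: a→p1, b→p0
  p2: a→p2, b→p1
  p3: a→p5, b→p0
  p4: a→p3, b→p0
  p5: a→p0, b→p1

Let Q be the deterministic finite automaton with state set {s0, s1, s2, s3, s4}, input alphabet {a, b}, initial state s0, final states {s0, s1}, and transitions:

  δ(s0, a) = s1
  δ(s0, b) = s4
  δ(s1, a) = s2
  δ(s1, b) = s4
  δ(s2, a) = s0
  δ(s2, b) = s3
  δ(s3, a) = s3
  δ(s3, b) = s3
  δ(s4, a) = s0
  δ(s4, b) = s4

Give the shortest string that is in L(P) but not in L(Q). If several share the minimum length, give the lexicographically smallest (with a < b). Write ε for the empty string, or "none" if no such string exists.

The string ab is accepted by P but not by Q.
No shorter string lies in the difference, and ab is the lexicographically first length-2 string in L(P) \ L(Q).

ab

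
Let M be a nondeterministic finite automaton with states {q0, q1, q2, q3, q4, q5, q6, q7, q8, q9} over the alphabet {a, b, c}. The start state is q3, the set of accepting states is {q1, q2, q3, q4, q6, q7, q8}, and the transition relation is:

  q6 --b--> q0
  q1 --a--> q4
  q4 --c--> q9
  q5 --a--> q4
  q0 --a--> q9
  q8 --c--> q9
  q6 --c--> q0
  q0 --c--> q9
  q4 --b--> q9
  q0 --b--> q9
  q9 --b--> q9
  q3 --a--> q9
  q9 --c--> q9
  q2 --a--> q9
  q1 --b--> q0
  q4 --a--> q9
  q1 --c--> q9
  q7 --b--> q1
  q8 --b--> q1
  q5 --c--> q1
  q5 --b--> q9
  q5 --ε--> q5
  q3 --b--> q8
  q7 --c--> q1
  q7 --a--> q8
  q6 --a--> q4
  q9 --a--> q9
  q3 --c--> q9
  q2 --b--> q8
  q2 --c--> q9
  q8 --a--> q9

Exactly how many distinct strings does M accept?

4

The useful subgraph on states {q1, q3, q4, q8} is acyclic, so L(M) is finite; the longest accepting path visits 4 useful states, giving maximum string length 3.
Counting accepting paths from q3 by length: 1 of length 0, 1 of length 1, 1 of length 2, 1 of length 3. Total 4.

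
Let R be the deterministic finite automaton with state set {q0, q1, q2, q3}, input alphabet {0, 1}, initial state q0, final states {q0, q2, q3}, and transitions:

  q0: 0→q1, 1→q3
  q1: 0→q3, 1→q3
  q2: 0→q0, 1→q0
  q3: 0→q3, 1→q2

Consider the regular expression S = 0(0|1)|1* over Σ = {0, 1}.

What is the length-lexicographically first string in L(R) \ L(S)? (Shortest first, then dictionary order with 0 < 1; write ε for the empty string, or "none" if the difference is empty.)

10

The string 10 is accepted by R but not by S.
No shorter string lies in the difference, and 10 is the lexicographically first length-2 string in L(R) \ L(S).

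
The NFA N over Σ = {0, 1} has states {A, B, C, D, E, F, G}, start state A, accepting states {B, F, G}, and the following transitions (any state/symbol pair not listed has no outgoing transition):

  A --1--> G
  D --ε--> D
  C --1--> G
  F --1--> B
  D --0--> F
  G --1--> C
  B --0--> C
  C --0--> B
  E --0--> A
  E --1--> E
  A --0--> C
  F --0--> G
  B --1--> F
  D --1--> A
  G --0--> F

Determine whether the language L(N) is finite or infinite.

State C is reachable from the start and can reach an accepting state, and it lies on the cycle C → B → C.
Traversing that cycle any number of times yields accepted strings of unbounded length, so the language is infinite.

infinite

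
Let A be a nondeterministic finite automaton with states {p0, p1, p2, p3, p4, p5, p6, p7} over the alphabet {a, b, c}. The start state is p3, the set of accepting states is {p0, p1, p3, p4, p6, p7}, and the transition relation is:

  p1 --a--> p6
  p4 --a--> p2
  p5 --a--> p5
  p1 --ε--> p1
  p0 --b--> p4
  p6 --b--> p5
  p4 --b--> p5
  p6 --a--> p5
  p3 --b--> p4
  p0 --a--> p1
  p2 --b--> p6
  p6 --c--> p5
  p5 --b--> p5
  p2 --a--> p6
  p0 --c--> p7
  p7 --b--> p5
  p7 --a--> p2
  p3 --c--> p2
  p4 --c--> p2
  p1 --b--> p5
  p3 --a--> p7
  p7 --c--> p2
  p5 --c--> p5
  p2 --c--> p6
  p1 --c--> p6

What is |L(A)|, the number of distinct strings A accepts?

18

The useful subgraph on states {p2, p3, p4, p6, p7} is acyclic, so L(A) is finite; the longest accepting path visits 4 useful states, giving maximum string length 3.
Counting accepting paths from p3 by length: 1 of length 0, 2 of length 1, 3 of length 2, 12 of length 3. Total 18.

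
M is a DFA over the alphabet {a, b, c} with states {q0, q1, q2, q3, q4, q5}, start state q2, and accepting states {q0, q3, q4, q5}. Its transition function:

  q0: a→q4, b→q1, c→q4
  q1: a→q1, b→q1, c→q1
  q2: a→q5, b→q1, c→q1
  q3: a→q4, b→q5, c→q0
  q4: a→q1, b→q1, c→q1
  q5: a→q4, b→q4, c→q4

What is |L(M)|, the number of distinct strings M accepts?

4

The useful subgraph on states {q2, q4, q5} is acyclic, so L(M) is finite; the longest accepting path visits 3 useful states, giving maximum string length 2.
Counting accepting paths from q2 by length: 1 of length 1, 3 of length 2. Total 4.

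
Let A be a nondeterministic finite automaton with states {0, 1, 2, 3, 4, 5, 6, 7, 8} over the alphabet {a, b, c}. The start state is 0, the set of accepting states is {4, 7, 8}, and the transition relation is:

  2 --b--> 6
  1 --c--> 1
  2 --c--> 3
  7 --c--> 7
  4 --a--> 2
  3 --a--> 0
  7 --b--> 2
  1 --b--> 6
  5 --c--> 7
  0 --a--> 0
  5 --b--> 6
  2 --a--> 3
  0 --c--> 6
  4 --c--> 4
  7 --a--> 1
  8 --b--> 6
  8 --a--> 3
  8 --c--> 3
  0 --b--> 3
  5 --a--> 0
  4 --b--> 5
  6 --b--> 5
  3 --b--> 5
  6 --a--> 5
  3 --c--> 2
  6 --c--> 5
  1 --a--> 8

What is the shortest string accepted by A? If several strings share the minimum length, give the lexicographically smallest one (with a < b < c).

A breadth-first search from 0 reaches an accepting state first via the path 0 → 3 → 5 → 7 on input bbc.
No string of length < 3 is accepted (BFS exhausts all shorter strings without reaching an accepting state), and bbc is the lexicographically least accepting string of length 3.

bbc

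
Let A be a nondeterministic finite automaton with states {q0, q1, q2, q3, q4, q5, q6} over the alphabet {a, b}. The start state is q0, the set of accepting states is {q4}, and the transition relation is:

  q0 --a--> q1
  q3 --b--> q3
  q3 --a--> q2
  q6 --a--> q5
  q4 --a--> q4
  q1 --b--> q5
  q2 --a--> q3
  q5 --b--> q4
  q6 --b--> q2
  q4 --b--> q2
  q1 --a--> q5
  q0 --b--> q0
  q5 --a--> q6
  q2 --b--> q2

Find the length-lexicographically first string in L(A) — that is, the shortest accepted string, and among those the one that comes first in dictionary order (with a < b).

A breadth-first search from q0 reaches an accepting state first via the path q0 → q1 → q5 → q4 on input aab.
No string of length < 3 is accepted (BFS exhausts all shorter strings without reaching an accepting state), and aab is the lexicographically least accepting string of length 3.

aab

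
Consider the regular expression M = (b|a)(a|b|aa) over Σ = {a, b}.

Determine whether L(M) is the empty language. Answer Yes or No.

No

The string aa matches the expression, so it belongs to L(M).
Since L(M) contains at least one string, it is not empty.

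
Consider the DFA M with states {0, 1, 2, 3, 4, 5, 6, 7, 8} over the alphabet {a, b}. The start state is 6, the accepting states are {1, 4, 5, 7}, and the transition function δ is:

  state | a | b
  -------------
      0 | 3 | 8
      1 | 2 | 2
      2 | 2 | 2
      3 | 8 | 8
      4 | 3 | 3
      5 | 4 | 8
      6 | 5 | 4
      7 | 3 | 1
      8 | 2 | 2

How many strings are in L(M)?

3

The useful subgraph on states {4, 5, 6} is acyclic, so L(M) is finite; the longest accepting path visits 3 useful states, giving maximum string length 2.
Counting accepting paths from 6 by length: 2 of length 1, 1 of length 2. Total 3.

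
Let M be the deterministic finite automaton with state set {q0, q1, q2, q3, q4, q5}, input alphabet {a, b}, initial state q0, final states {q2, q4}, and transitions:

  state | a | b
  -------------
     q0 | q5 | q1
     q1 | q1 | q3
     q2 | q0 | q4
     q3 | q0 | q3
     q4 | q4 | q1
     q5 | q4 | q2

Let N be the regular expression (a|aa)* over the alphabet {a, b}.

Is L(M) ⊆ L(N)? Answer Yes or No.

The string ab is in L(M) but not in L(N).
So L(M) ⊄ L(N).

No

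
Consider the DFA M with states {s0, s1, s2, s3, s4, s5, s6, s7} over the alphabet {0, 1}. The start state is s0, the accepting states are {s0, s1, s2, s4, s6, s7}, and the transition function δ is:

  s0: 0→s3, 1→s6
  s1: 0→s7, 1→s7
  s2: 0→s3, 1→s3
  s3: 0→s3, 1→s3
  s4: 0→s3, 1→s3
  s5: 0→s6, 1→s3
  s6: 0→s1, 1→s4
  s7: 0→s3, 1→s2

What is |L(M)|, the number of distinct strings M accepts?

The useful subgraph on states {s0, s1, s2, s4, s6, s7} is acyclic, so L(M) is finite; the longest accepting path visits 5 useful states, giving maximum string length 4.
Counting accepting paths from s0 by length: 1 of length 0, 1 of length 1, 2 of length 2, 2 of length 3, 2 of length 4. Total 8.

8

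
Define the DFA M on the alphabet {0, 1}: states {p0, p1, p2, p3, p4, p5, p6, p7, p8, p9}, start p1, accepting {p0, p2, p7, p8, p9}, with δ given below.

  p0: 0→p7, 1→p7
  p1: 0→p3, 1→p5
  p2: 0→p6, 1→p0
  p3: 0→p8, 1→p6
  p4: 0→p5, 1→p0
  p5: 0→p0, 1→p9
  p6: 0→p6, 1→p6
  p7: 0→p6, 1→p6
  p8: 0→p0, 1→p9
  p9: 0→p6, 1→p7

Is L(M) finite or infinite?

finite

The useful states (reachable from p1 and able to reach an accepting state) are {p0, p1, p3, p5, p7, p8, p9}.
Restricted to these states the transition graph has no cycle, so every accepting path has bounded length and L is finite.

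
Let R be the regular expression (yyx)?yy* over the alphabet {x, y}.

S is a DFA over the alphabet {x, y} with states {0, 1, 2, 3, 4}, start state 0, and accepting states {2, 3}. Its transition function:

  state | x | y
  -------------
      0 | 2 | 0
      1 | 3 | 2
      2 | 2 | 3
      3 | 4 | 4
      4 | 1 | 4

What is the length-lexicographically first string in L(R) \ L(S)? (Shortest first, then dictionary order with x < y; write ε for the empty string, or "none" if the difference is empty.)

The string y is accepted by R but not by S.
No shorter string lies in the difference, and y is the lexicographically first length-1 string in L(R) \ L(S).

y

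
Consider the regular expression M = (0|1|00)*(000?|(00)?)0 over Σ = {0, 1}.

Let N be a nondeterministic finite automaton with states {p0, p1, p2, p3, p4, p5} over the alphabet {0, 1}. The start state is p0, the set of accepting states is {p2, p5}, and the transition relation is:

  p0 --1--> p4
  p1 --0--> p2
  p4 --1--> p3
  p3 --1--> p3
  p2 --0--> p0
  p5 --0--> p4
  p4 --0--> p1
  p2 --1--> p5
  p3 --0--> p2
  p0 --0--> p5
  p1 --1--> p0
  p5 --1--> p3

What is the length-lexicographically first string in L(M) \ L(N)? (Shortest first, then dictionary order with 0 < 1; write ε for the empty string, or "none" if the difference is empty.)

00

The string 00 is accepted by M but not by N.
No shorter string lies in the difference, and 00 is the lexicographically first length-2 string in L(M) \ L(N).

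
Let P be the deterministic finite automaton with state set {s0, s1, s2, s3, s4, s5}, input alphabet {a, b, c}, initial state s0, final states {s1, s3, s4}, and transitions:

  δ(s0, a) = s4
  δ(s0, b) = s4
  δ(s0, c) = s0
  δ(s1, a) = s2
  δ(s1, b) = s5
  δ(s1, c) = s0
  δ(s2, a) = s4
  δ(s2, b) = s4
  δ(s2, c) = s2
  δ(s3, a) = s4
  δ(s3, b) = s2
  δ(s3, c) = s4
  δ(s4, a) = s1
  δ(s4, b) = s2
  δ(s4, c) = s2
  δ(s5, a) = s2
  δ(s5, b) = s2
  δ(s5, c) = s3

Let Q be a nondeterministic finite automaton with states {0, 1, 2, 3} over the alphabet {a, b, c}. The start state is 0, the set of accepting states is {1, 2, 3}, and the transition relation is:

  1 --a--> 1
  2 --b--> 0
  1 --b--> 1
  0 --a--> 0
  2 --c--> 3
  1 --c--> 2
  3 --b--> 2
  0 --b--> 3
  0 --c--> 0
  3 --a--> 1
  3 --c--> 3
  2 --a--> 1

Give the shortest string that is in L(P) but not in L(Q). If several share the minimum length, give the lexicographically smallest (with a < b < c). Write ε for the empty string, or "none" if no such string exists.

The string a is accepted by P but not by Q.
No shorter string lies in the difference, and a is the lexicographically first length-1 string in L(P) \ L(Q).

a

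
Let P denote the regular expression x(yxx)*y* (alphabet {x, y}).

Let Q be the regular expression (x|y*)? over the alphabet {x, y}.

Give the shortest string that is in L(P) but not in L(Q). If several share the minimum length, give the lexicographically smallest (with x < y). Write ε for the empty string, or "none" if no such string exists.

The string xy is accepted by P but not by Q.
No shorter string lies in the difference, and xy is the lexicographically first length-2 string in L(P) \ L(Q).

xy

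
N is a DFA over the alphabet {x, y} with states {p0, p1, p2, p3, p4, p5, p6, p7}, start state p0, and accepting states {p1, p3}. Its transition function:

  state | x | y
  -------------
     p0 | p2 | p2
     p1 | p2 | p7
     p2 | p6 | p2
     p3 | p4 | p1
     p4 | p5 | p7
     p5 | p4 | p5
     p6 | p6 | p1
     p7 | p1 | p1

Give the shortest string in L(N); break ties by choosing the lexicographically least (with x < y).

xxy

A breadth-first search from p0 reaches an accepting state first via the path p0 → p2 → p6 → p1 on input xxy.
No string of length < 3 is accepted (BFS exhausts all shorter strings without reaching an accepting state), and xxy is the lexicographically least accepting string of length 3.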